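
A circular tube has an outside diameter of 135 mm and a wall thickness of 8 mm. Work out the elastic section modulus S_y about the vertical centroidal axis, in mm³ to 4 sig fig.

Decompose the section into non-overlapping parts with the origin at the bottom-left of its bounding rectangle.
Outer circle: ⌀135, A = 14313.9 mm², x = 67.5 mm, Ī = 16 304 406 mm⁴.
Bore (subtracted): ⌀119, A = 11 122 mm², x = 67.5 mm, Ī = 9 843 686 mm⁴.
By symmetry the centroid is at mid-width, x̄ = 67.5 mm.
All pieces are centred on the vertical centroidal axis, so I = ΣĪ (holes subtracted) = 6 460 720 mm⁴.
Extreme fibre distance c = 67.5 mm; S = I/c = 95714.4 mm³.

S_y ≈ 9.571 × 10⁴ mm³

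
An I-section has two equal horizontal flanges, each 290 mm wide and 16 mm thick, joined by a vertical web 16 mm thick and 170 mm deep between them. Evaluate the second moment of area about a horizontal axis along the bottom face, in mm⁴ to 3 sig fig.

Decompose the section into non-overlapping parts with the origin at the bottom-left of its bounding rectangle.
Bottom flange: 290 × 16, A = 4 640 mm², y = 8 mm, Ī = 98 987 mm⁴.
Web: 16 × 170, A = 2 720 mm², y = 101 mm, Ī = 6 550 667 mm⁴.
Top flange: 290 × 16, A = 4 640 mm², y = 194 mm, Ī = 98 987 mm⁴.
Transfer each piece to the bottom edge using Ī + A·d² with d = y − 0:
  bottom flange: d = 8 mm → contributes +395 947 mm⁴
  web: d = 101 mm → contributes +34 297 387 mm⁴
  top flange: d = 194 mm → contributes +174 730 027 mm⁴
Total I = 209 423 360 mm⁴.

I_base ≈ 2.09 × 10⁸ mm⁴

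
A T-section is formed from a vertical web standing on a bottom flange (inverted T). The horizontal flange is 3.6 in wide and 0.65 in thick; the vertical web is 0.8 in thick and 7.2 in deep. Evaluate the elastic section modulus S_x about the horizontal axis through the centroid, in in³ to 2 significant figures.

Treat the section as a set of non-overlapping primitives; coordinates are from the bounding-box lower-left.
Flange: 3.6 × 0.65, A = 2.34 in², y = 0.325 in, Ī = 0.08239 in⁴.
Web: 0.8 × 7.2, A = 5.76 in², y = 4.25 in, Ī = 24.88 in⁴.
Centroid: ȳ = ΣA·y / ΣA = 3.116 in.
Transfer each piece to the horizontal axis through the centroid using Ī + A·d² with d = y − 3.116:
  flange: d = -2.791 in → contributes +18.31 in⁴
  web: d = 1.134 in → contributes +32.29 in⁴
Total I = 50.6 in⁴.
Extreme fibre distance c = 4.734 in; S = I/c = 10.69 in³.

S_x ≈ 11 in³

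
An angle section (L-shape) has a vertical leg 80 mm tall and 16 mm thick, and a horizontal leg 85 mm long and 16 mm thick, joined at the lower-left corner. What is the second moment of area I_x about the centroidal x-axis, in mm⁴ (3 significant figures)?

I_x ≈ 1.31 × 10⁶ mm⁴

Break the section into simple shapes (no overlaps), measuring from the bottom-left corner of the bounding box.
Vertical leg: 16 × 80, A = 1 280 mm², y = 40 mm, Ī = 682 667 mm⁴.
Horizontal leg (remainder): 69 × 16, A = 1 104 mm², y = 8 mm, Ī = 23 552 mm⁴.
Centroid: ȳ = ΣA·y / ΣA = 25.181 mm.
Transfer each piece to the centroidal x-axis using Ī + A·d² with d = y − 25.181:
  vertical leg: d = 14.819 mm → contributes +963 750 mm⁴
  horizontal leg (remainder): d = -17.181 mm → contributes +349 446 mm⁴
Total I = 1 313 196 mm⁴.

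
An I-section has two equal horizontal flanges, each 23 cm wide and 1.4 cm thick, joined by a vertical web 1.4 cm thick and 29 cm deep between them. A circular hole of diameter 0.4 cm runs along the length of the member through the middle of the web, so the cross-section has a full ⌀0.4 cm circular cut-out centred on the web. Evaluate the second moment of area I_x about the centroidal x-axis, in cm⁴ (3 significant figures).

Break the section into simple shapes (no overlaps), measuring from the bottom-left corner of the bounding box.
Bottom flange: 23 × 1.4, A = 32.2 cm², y = 0.7 cm, Ī = 5.2593 cm⁴.
Web: 1.4 × 29, A = 40.6 cm², y = 15.9 cm, Ī = 2845.4 cm⁴.
Top flange: 23 × 1.4, A = 32.2 cm², y = 31.1 cm, Ī = 5.2593 cm⁴.
Hole (subtracted): ⌀0.4, A = 0.12566 cm², y = 15.9 cm, Ī = 0.0012566 cm⁴.
By symmetry the centroid is at mid-height, ȳ = 15.9 cm.
Transfer each piece to the centroidal x-axis using Ī + A·d² with d = y − 15.9:
  bottom flange: d = -15.2 cm → contributes +7444.7 cm⁴
  web: d = 0 cm → contributes +2845.4 cm⁴
  top flange: d = 15.2 cm → contributes +7444.7 cm⁴
  hole: d = 0 cm → contributes −0.0012566 cm⁴
Total I = 17 735 cm⁴.

I_x ≈ 1.77 × 10⁴ cm⁴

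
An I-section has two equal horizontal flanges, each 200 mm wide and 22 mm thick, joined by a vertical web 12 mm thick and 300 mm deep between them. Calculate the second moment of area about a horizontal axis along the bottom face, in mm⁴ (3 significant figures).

I_base ≈ 6.22 × 10⁸ mm⁴

Treat the section as a set of non-overlapping primitives; coordinates are from the bounding-box lower-left.
Bottom flange: 200 × 22, A = 4 400 mm², y = 11 mm, Ī = 177 467 mm⁴.
Web: 12 × 300, A = 3 600 mm², y = 172 mm, Ī = 27 000 000 mm⁴.
Top flange: 200 × 22, A = 4 400 mm², y = 333 mm, Ī = 177 467 mm⁴.
Transfer each piece to the base of the section using Ī + A·d² with d = y − 0:
  bottom flange: d = 11 mm → contributes +709 867 mm⁴
  web: d = 172 mm → contributes +133 502 400 mm⁴
  top flange: d = 333 mm → contributes +488 089 067 mm⁴
Total I = 622 301 333 mm⁴.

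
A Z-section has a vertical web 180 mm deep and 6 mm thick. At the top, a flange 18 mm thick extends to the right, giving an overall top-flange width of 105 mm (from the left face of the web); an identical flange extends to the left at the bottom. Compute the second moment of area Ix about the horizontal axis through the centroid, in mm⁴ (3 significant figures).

Break the section into simple shapes (no overlaps), measuring from the bottom-left corner of the bounding box.
Web: 6 × 180, A = 1 080 mm², y = 90 mm, Ī = 2 916 000 mm⁴.
Top flange (beyond web): 99 × 18, A = 1 782 mm², y = 171 mm, Ī = 48 114 mm⁴.
Bottom flange (beyond web): 99 × 18, A = 1 782 mm², y = 9 mm, Ī = 48 114 mm⁴.
Centroid: ȳ = ΣA·y / ΣA = 90 mm.
Transfer each piece to the horizontal axis through the centroid using Ī + A·d² with d = y − 90:
  web: d = 0 mm → contributes +2 916 000 mm⁴
  top flange (beyond web): d = 81 mm → contributes +11 739 816 mm⁴
  bottom flange (beyond web): d = -81 mm → contributes +11 739 816 mm⁴
Total I = 26 395 632 mm⁴.

Ix ≈ 2.64 × 10⁷ mm⁴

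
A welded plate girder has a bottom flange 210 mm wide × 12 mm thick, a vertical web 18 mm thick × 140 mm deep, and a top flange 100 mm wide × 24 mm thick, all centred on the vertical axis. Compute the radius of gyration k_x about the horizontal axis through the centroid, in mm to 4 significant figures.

Split into non-overlapping primitives; take the origin at the lower-left of the bounding box.
Bottom plate: 210 × 12, A = 2 520 mm², y = 6 mm, Ī = 30 240 mm⁴.
Web plate: 18 × 140, A = 2 520 mm², y = 82 mm, Ī = 4 116 000 mm⁴.
Top plate: 100 × 24, A = 2 400 mm², y = 164 mm, Ī = 115 200 mm⁴.
Centroid: ȳ = ΣA·y / ΣA = 82.7097 mm.
Transfer each piece to the horizontal axis through the centroid using Ī + A·d² with d = y − 82.7097:
  bottom plate: d = -76.7097 mm → contributes +14 858 864 mm⁴
  web plate: d = -0.709677 mm → contributes +4 117 269 mm⁴
  top plate: d = 81.2903 mm → contributes +15 974 680 mm⁴
Total I = 34 950 813 mm⁴.
Radius of gyration: k = √(I/A) = √(34 950 813 / 7 440) = 68.5397 mm.

k_x ≈ 68.54 mm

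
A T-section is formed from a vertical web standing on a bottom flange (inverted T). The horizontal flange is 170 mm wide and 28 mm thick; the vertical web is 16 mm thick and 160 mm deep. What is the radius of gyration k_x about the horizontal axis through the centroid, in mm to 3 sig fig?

Break the section into simple shapes (no overlaps), measuring from the bottom-left corner of the bounding box.
Flange: 170 × 28, A = 4 760 mm², y = 14 mm, Ī = 310 987 mm⁴.
Web: 16 × 160, A = 2 560 mm², y = 108 mm, Ī = 5 461 333 mm⁴.
Centroid: ȳ = ΣA·y / ΣA = 46.874 mm.
Transfer each piece to the horizontal axis through the centroid using Ī + A·d² with d = y − 46.874:
  flange: d = -32.874 mm → contributes +5 455 217 mm⁴
  web: d = 61.126 mm → contributes +15 026 387 mm⁴
Total I = 20 481 604 mm⁴.
Radius of gyration: k = √(I/A) = √(20 481 604 / 7 320) = 52.896 mm.

k_x ≈ 52.9 mm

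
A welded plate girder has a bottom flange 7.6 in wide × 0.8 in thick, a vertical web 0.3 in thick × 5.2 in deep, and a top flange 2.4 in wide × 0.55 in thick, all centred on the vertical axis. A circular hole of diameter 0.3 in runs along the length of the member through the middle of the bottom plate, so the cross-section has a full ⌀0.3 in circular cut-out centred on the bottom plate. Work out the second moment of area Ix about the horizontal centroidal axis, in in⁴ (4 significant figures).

Break the section into simple shapes (no overlaps), measuring from the bottom-left corner of the bounding box.
Bottom plate: 7.6 × 0.8, A = 6.08 in², y = 0.4 in, Ī = 0.324267 in⁴.
Web plate: 0.3 × 5.2, A = 1.56 in², y = 3.4 in, Ī = 3.5152 in⁴.
Top plate: 2.4 × 0.55, A = 1.32 in², y = 6.275 in, Ī = 0.033275 in⁴.
Hole (subtracted): ⌀0.3, A = 0.0706858 in², y = 0.4 in, Ī = 0.000397608 in⁴.
Centroid: ȳ = ΣA·y / ΣA = 1.79887 in.
Transfer each piece to the horizontal centroidal axis using Ī + A·d² with d = y − 1.79887:
  bottom plate: d = -1.39887 in → contributes +12.2218 in⁴
  web plate: d = 1.60113 in → contributes +7.51444 in⁴
  top plate: d = 4.47613 in → contributes +26.4804 in⁴
  hole: d = -1.39887 in → contributes −0.138718 in⁴
Total I = 46.078 in⁴.

Ix ≈ 46.08 in⁴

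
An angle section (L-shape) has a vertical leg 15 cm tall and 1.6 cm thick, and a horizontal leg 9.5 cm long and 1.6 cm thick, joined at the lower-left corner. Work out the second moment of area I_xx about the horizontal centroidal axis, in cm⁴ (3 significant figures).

I_xx ≈ 824 cm⁴

Break the section into simple shapes (no overlaps), measuring from the bottom-left corner of the bounding box.
Vertical leg: 1.6 × 15, A = 24 cm², y = 7.5 cm, Ī = 450 cm⁴.
Horizontal leg (remainder): 7.9 × 1.6, A = 12.64 cm², y = 0.8 cm, Ī = 2.6965 cm⁴.
Centroid: ȳ = ΣA·y / ΣA = 5.1886 cm.
Transfer each piece to the horizontal centroidal axis using Ī + A·d² with d = y − 5.1886:
  vertical leg: d = 2.3114 cm → contributes +578.22 cm⁴
  horizontal leg (remainder): d = -4.3886 cm → contributes +246.15 cm⁴
Total I = 824.36 cm⁴.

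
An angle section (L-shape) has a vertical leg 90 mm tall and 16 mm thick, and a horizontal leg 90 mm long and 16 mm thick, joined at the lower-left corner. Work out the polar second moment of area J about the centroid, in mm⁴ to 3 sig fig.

J ≈ 3.77 × 10⁶ mm⁴

Treat the section as a set of non-overlapping primitives; coordinates are from the bounding-box lower-left.
Vertical leg: 16 × 90, A = 1 440 mm², y = 45 mm, Ī = 972 000 mm⁴.
Horizontal leg (remainder): 74 × 16, A = 1 184 mm², y = 8 mm, Ī = 25 259 mm⁴.
Centroid: ȳ = ΣA·y / ΣA = 28.305 mm.
Transfer each piece to the centroidal x-axis using Ī + A·d² with d = y − 28.305:
  vertical leg: d = 16.695 mm → contributes +1 373 367 mm⁴
  horizontal leg (remainder): d = -20.305 mm → contributes +513 408 mm⁴
Total I = 1 886 775 mm⁴.
For the y-axis: x̄ = 28.305 mm.
Repeating about the centroidal y-axis gives I_y = 1 886 775 mm⁴.
Polar second moment: J = I_x + I_y = 3 773 550 mm⁴.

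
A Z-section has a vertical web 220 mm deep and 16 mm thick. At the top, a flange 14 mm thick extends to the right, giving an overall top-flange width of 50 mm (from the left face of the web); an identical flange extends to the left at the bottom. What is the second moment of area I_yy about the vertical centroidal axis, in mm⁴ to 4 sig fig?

Decompose the section into non-overlapping parts with the origin at the bottom-left of its bounding rectangle.
Web: 16 × 220, A = 3 520 mm², x = 42 mm, Ī = 75093.3 mm⁴.
Top flange (beyond web): 34 × 14, A = 476 mm², x = 67 mm, Ī = 45854.7 mm⁴.
Bottom flange (beyond web): 34 × 14, A = 476 mm², x = 17 mm, Ī = 45854.7 mm⁴.
Centroid: x̄ = ΣA·x / ΣA = 42 mm.
Transfer each piece to the vertical centroidal axis using Ī + A·d² with d = x − 42:
  web: d = 0 mm → contributes +75093.3 mm⁴
  top flange (beyond web): d = 25 mm → contributes +343 355 mm⁴
  bottom flange (beyond web): d = -25 mm → contributes +343 355 mm⁴
Total I = 761 803 mm⁴.

I_yy ≈ 7.618 × 10⁵ mm⁴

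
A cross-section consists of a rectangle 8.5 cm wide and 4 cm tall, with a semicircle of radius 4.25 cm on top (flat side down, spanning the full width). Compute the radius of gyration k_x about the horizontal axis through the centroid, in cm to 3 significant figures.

Break the section into simple shapes (no overlaps), measuring from the bottom-left corner of the bounding box.
Rectangular body: 8.5 × 4, A = 34 cm², y = 2 cm, Ī = 45.333 cm⁴.
Semicircular cap: semicircle r = 4.25, A = 28.373 cm², y = 5.8038 cm, Ī = 35.809 cm⁴.
Centroid: ȳ = ΣA·y / ΣA = 3.7303 cm.
Transfer each piece to the horizontal axis through the centroid using Ī + A·d² with d = y − 3.7303:
  rectangular body: d = -1.7303 cm → contributes +147.13 cm⁴
  semicircular cap: d = 2.0735 cm → contributes +157.79 cm⁴
Total I = 304.92 cm⁴.
Radius of gyration: k = √(I/A) = √(304.92 / 62.373) = 2.211 cm.

k_x ≈ 2.21 cm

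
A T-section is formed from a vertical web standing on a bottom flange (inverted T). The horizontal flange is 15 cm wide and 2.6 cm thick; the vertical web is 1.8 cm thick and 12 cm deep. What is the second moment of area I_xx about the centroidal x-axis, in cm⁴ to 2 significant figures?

I_xx ≈ 1000 cm⁴

Split into non-overlapping primitives; take the origin at the lower-left of the bounding box.
Flange: 15 × 2.6, A = 39 cm², y = 1.3 cm, Ī = 21.97 cm⁴.
Web: 1.8 × 12, A = 21.6 cm², y = 8.6 cm, Ī = 259.2 cm⁴.
Centroid: ȳ = ΣA·y / ΣA = 3.902 cm.
Transfer each piece to the centroidal x-axis using Ī + A·d² with d = y − 3.902:
  flange: d = -2.602 cm → contributes +286 cm⁴
  web: d = 4.698 cm → contributes +735.9 cm⁴
Total I = 1 022 cm⁴.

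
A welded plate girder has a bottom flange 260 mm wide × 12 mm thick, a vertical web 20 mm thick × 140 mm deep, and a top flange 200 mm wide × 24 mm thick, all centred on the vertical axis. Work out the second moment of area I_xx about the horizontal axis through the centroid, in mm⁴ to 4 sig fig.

Treat the section as a set of non-overlapping primitives; coordinates are from the bounding-box lower-left.
Bottom plate: 260 × 12, A = 3 120 mm², y = 6 mm, Ī = 37 440 mm⁴.
Web plate: 20 × 140, A = 2 800 mm², y = 82 mm, Ī = 4 573 333 mm⁴.
Top plate: 200 × 24, A = 4 800 mm², y = 164 mm, Ī = 230 400 mm⁴.
Centroid: ȳ = ΣA·y / ΣA = 96.597 mm.
Transfer each piece to the horizontal axis through the centroid using Ī + A·d² with d = y − 96.597:
  bottom plate: d = -90.597 mm → contributes +25 645 836 mm⁴
  web plate: d = -14.597 mm → contributes +5 169 937 mm⁴
  top plate: d = 67.403 mm → contributes +22 037 580 mm⁴
Total I = 52 853 352 mm⁴.

I_xx ≈ 5.285 × 10⁷ mm⁴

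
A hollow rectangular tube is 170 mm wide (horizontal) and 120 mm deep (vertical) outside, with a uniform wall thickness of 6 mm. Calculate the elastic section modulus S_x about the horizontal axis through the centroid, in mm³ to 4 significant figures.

S_x ≈ 1.316 × 10⁵ mm³

Treat the section as a set of non-overlapping primitives; coordinates are from the bounding-box lower-left.
Outer rectangle: 170 × 120, A = 20 400 mm², y = 60 mm, Ī = 24 480 000 mm⁴.
Inner void (subtracted): 158 × 108, A = 17 064 mm², y = 60 mm, Ī = 16 586 208 mm⁴.
By symmetry the centroid is at mid-height, ȳ = 60 mm.
All pieces are centred on the horizontal axis through the centroid, so I = ΣĪ (holes subtracted) = 7 893 792 mm⁴.
Extreme fibre distance c = 60 mm; S = I/c = 131 563 mm³.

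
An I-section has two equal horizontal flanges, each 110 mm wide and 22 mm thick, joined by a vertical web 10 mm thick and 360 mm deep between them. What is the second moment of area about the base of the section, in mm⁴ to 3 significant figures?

I_base ≈ 5.60 × 10⁸ mm⁴

Split into non-overlapping primitives; take the origin at the lower-left of the bounding box.
Bottom flange: 110 × 22, A = 2 420 mm², y = 11 mm, Ī = 97 607 mm⁴.
Web: 10 × 360, A = 3 600 mm², y = 202 mm, Ī = 38 880 000 mm⁴.
Top flange: 110 × 22, A = 2 420 mm², y = 393 mm, Ī = 97 607 mm⁴.
Transfer each piece to the base of the section using Ī + A·d² with d = y − 0:
  bottom flange: d = 11 mm → contributes +390 427 mm⁴
  web: d = 202 mm → contributes +185 774 400 mm⁴
  top flange: d = 393 mm → contributes +373 864 187 mm⁴
Total I = 560 029 013 mm⁴.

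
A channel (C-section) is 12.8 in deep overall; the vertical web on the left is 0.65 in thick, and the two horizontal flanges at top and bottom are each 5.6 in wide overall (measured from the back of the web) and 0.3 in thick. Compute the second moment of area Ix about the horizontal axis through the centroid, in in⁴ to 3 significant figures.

Ix ≈ 230 in⁴

Break the section into simple shapes (no overlaps), measuring from the bottom-left corner of the bounding box.
Web: 0.65 × 12.8, A = 8.32 in², y = 6.4 in, Ī = 113.6 in⁴.
Top flange (beyond web): 4.95 × 0.3, A = 1.485 in², y = 12.65 in, Ī = 0.011138 in⁴.
Bottom flange (beyond web): 4.95 × 0.3, A = 1.485 in², y = 0.15 in, Ī = 0.011138 in⁴.
By symmetry the centroid is at mid-height, ȳ = 6.4 in.
Transfer each piece to the horizontal axis through the centroid using Ī + A·d² with d = y − 6.4:
  web: d = 0 in → contributes +113.6 in⁴
  top flange (beyond web): d = 6.25 in → contributes +58.019 in⁴
  bottom flange (beyond web): d = -6.25 in → contributes +58.019 in⁴
Total I = 229.63 in⁴.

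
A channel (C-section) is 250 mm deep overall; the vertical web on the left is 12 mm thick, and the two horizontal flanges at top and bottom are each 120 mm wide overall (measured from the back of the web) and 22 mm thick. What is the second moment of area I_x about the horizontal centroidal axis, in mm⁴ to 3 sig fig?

Treat the section as a set of non-overlapping primitives; coordinates are from the bounding-box lower-left.
Web: 12 × 250, A = 3 000 mm², y = 125 mm, Ī = 15 625 000 mm⁴.
Top flange (beyond web): 108 × 22, A = 2 376 mm², y = 239 mm, Ī = 95 832 mm⁴.
Bottom flange (beyond web): 108 × 22, A = 2 376 mm², y = 11 mm, Ī = 95 832 mm⁴.
By symmetry the centroid is at mid-height, ȳ = 125 mm.
Transfer each piece to the horizontal centroidal axis using Ī + A·d² with d = y − 125:
  web: d = 0 mm → contributes +15 625 000 mm⁴
  top flange (beyond web): d = 114 mm → contributes +30 974 328 mm⁴
  bottom flange (beyond web): d = -114 mm → contributes +30 974 328 mm⁴
Total I = 77 573 656 mm⁴.

I_x ≈ 7.76 × 10⁷ mm⁴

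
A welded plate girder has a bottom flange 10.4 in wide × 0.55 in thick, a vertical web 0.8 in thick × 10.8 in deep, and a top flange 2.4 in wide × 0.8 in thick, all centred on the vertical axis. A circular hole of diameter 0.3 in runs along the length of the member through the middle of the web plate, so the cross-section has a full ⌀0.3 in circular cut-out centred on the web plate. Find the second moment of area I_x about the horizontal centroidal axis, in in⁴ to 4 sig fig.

I_x ≈ 305.0 in⁴

Split into non-overlapping primitives; take the origin at the lower-left of the bounding box.
Bottom plate: 10.4 × 0.55, A = 5.72 in², y = 0.275 in, Ī = 0.144192 in⁴.
Web plate: 0.8 × 10.8, A = 8.64 in², y = 5.95 in, Ī = 83.9808 in⁴.
Top plate: 2.4 × 0.8, A = 1.92 in², y = 11.75 in, Ī = 0.1024 in⁴.
Hole (subtracted): ⌀0.3, A = 0.0706858 in², y = 5.95 in, Ī = 0.000397608 in⁴.
Centroid: ȳ = ΣA·y / ΣA = 4.6344 in.
Transfer each piece to the horizontal centroidal axis using Ī + A·d² with d = y − 4.6344:
  bottom plate: d = -4.3594 in → contributes +108.849 in⁴
  web plate: d = 1.3156 in → contributes +98.935 in⁴
  top plate: d = 7.1156 in → contributes +97.3154 in⁴
  hole: d = 1.3156 in → contributes −0.122741 in⁴
Total I = 304.977 in⁴.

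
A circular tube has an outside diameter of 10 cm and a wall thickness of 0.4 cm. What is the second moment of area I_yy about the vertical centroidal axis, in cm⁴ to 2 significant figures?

I_yy ≈ 140 cm⁴

Treat the section as a set of non-overlapping primitives; coordinates are from the bounding-box lower-left.
Outer circle: ⌀10, A = 78.54 cm², x = 5 cm, Ī = 490.9 cm⁴.
Bore (subtracted): ⌀9.2, A = 66.48 cm², x = 5 cm, Ī = 351.7 cm⁴.
By symmetry the centroid is at mid-width, x̄ = 5 cm.
All pieces are centred on the vertical centroidal axis, so I = ΣĪ (holes subtracted) = 139.2 cm⁴.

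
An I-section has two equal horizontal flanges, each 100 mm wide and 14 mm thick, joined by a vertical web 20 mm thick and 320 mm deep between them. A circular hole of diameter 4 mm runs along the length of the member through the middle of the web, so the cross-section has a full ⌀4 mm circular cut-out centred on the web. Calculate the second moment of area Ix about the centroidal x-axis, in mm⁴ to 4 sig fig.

Split into non-overlapping primitives; take the origin at the lower-left of the bounding box.
Bottom flange: 100 × 14, A = 1 400 mm², y = 7 mm, Ī = 22866.7 mm⁴.
Web: 20 × 320, A = 6 400 mm², y = 174 mm, Ī = 54 613 333 mm⁴.
Top flange: 100 × 14, A = 1 400 mm², y = 341 mm, Ī = 22866.7 mm⁴.
Hole (subtracted): ⌀4, A = 12.5664 mm², y = 174 mm, Ī = 12.5664 mm⁴.
By symmetry the centroid is at mid-height, ȳ = 174 mm.
Transfer each piece to the centroidal x-axis using Ī + A·d² with d = y − 174:
  bottom flange: d = -167 mm → contributes +39 067 467 mm⁴
  web: d = 0 mm → contributes +54 613 333 mm⁴
  top flange: d = 167 mm → contributes +39 067 467 mm⁴
  hole: d = 0 mm → contributes −12.5664 mm⁴
Total I = 132 748 254 mm⁴.

Ix ≈ 1.327 × 10⁸ mm⁴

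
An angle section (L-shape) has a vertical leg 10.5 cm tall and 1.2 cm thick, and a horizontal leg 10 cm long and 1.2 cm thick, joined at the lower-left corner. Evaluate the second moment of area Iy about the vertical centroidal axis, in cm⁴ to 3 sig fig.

Break the section into simple shapes (no overlaps), measuring from the bottom-left corner of the bounding box.
Vertical leg: 1.2 × 10.5, A = 12.6 cm², x = 0.6 cm, Ī = 1.512 cm⁴.
Horizontal leg (remainder): 8.8 × 1.2, A = 10.56 cm², x = 5.6 cm, Ī = 68.147 cm⁴.
Centroid: x̄ = ΣA·x / ΣA = 2.8798 cm.
Transfer each piece to the vertical centroidal axis using Ī + A·d² with d = x − 2.8798:
  vertical leg: d = -2.2798 cm → contributes +67 cm⁴
  horizontal leg (remainder): d = 2.7202 cm → contributes +146.29 cm⁴
Total I = 213.29 cm⁴.

Iy ≈ 213 cm⁴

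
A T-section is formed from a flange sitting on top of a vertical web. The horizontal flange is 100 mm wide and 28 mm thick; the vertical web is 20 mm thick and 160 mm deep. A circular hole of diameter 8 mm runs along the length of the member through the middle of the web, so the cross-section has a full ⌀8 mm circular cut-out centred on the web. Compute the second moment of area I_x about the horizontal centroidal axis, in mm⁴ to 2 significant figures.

Treat the section as a set of non-overlapping primitives; coordinates are from the bounding-box lower-left.
Flange: 100 × 28, A = 2 800 mm², y = 174 mm, Ī = 182 933 mm⁴.
Web: 20 × 160, A = 3 200 mm², y = 80 mm, Ī = 6 826 667 mm⁴.
Hole (subtracted): ⌀8, A = 50.27 mm², y = 80 mm, Ī = 201.1 mm⁴.
Centroid: ȳ = ΣA·y / ΣA = 124.2 mm.
Transfer each piece to the horizontal centroidal axis using Ī + A·d² with d = y − 124.2:
  flange: d = 49.76 mm → contributes +7 116 656 mm⁴
  web: d = -44.24 mm → contributes +13 088 861 mm⁴
  hole: d = -44.24 mm → contributes −98 567 mm⁴
Total I = 20 106 950 mm⁴.

I_x ≈ 2.0 × 10⁷ mm⁴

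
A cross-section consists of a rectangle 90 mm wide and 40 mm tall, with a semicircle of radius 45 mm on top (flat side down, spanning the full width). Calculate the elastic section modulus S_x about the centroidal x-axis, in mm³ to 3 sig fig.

S_x ≈ 7.53 × 10⁴ mm³

Decompose the section into non-overlapping parts with the origin at the bottom-left of its bounding rectangle.
Rectangular body: 90 × 40, A = 3 600 mm², y = 20 mm, Ī = 480 000 mm⁴.
Semicircular cap: semicircle r = 45, A = 3180.9 mm², y = 59.099 mm, Ī = 450 072 mm⁴.
Centroid: ȳ = ΣA·y / ΣA = 38.341 mm.
Transfer each piece to the centroidal x-axis using Ī + A·d² with d = y − 38.341:
  rectangular body: d = -18.341 mm → contributes +1 691 002 mm⁴
  semicircular cap: d = 20.758 mm → contributes +1 820 645 mm⁴
Total I = 3 511 647 mm⁴.
Extreme fibre distance c = 46.659 mm; S = I/c = 75 262 mm³.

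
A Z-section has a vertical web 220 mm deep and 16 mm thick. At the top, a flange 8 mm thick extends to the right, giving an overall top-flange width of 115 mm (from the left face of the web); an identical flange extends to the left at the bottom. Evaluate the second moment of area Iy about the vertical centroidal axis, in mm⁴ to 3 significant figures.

Iy ≈ 6.61 × 10⁶ mm⁴

Decompose the section into non-overlapping parts with the origin at the bottom-left of its bounding rectangle.
Web: 16 × 220, A = 3 520 mm², x = 107 mm, Ī = 75 093 mm⁴.
Top flange (beyond web): 99 × 8, A = 792 mm², x = 164.5 mm, Ī = 646 866 mm⁴.
Bottom flange (beyond web): 99 × 8, A = 792 mm², x = 49.5 mm, Ī = 646 866 mm⁴.
Centroid: x̄ = ΣA·x / ΣA = 107 mm.
Transfer each piece to the vertical centroidal axis using Ī + A·d² with d = x − 107:
  web: d = 0 mm → contributes +75 093 mm⁴
  top flange (beyond web): d = 57.5 mm → contributes +3 265 416 mm⁴
  bottom flange (beyond web): d = -57.5 mm → contributes +3 265 416 mm⁴
Total I = 6 605 925 mm⁴.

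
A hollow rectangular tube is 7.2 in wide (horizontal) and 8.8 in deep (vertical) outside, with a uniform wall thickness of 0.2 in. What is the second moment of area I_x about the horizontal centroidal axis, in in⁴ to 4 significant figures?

I_x ≈ 73.02 in⁴

Split into non-overlapping primitives; take the origin at the lower-left of the bounding box.
Outer rectangle: 7.2 × 8.8, A = 63.36 in², y = 4.4 in, Ī = 408.883 in⁴.
Inner void (subtracted): 6.8 × 8.4, A = 57.12 in², y = 4.4 in, Ī = 335.866 in⁴.
By symmetry the centroid is at mid-height, ȳ = 4.4 in.
All pieces are centred on the horizontal centroidal axis, so I = ΣĪ (holes subtracted) = 73.0176 in⁴.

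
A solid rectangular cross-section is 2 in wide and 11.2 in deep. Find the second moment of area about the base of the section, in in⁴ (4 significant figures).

The section: 2 × 11.2, A = 22.4 in², y = 5.6 in, Ī = 234.155 in⁴.
Transfer it to the bottom edge using Ī + A·d² with d = y − 0:
  the section: d = 5.6 in → contributes +936.619 in⁴
Total I = 936.619 in⁴.

I_base ≈ 936.6 in⁴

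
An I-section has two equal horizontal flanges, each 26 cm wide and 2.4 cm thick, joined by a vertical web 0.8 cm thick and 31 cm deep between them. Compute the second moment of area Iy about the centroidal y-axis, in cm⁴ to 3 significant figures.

Iy ≈ 7030 cm⁴

Split into non-overlapping primitives; take the origin at the lower-left of the bounding box.
Bottom flange: 26 × 2.4, A = 62.4 cm², x = 13 cm, Ī = 3515.2 cm⁴.
Web: 0.8 × 31, A = 24.8 cm², x = 13 cm, Ī = 1.3227 cm⁴.
Top flange: 26 × 2.4, A = 62.4 cm², x = 13 cm, Ī = 3515.2 cm⁴.
By symmetry the centroid is at mid-width, x̄ = 13 cm.
All pieces are centred on the centroidal y-axis, so I = ΣĪ = 7031.7 cm⁴.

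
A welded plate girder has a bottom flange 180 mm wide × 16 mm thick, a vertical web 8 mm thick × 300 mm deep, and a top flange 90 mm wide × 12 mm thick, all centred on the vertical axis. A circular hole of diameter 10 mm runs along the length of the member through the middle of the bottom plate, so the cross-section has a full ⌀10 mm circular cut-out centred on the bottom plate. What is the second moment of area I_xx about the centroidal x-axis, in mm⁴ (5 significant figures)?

I_xx ≈ 1.0233 × 10⁸ mm⁴

Treat the section as a set of non-overlapping primitives; coordinates are from the bounding-box lower-left.
Bottom plate: 180 × 16, A = 2 880 mm², y = 8 mm, Ī = 61 440 mm⁴.
Web plate: 8 × 300, A = 2 400 mm², y = 166 mm, Ī = 18 000 000 mm⁴.
Top plate: 90 × 12, A = 1 080 mm², y = 322 mm, Ī = 12 960 mm⁴.
Hole (subtracted): ⌀10, A = 78.53982 mm², y = 8 mm, Ī = 490.8739 mm⁴.
Centroid: ȳ = ΣA·y / ΣA = 122.3556 mm.
Transfer each piece to the centroidal x-axis using Ī + A·d² with d = y − 122.3556:
  bottom plate: d = -114.3556 mm → contributes +37 723 770 mm⁴
  web plate: d = 43.64442 mm → contributes +22 571 606 mm⁴
  top plate: d = 199.6444 mm → contributes +43 059 488 mm⁴
  hole: d = -114.3556 mm → contributes −1 027 572 mm⁴
Total I = 102 327 291 mm⁴.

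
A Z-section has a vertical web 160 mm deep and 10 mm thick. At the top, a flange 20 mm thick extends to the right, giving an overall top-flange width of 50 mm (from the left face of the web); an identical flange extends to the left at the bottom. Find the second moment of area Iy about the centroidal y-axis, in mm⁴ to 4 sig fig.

Iy ≈ 1.227 × 10⁶ mm⁴

Decompose the section into non-overlapping parts with the origin at the bottom-left of its bounding rectangle.
Web: 10 × 160, A = 1 600 mm², x = 45 mm, Ī = 13333.3 mm⁴.
Top flange (beyond web): 40 × 20, A = 800 mm², x = 70 mm, Ī = 106 667 mm⁴.
Bottom flange (beyond web): 40 × 20, A = 800 mm², x = 20 mm, Ī = 106 667 mm⁴.
Centroid: x̄ = ΣA·x / ΣA = 45 mm.
Transfer each piece to the centroidal y-axis using Ī + A·d² with d = x − 45:
  web: d = 0 mm → contributes +13333.3 mm⁴
  top flange (beyond web): d = 25 mm → contributes +606 667 mm⁴
  bottom flange (beyond web): d = -25 mm → contributes +606 667 mm⁴
Total I = 1 226 667 mm⁴.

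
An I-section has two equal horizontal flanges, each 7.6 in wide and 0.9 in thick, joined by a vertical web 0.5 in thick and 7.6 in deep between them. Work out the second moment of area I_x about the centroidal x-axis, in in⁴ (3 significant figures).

I_x ≈ 266 in⁴

Decompose the section into non-overlapping parts with the origin at the bottom-left of its bounding rectangle.
Bottom flange: 7.6 × 0.9, A = 6.84 in², y = 0.45 in, Ī = 0.4617 in⁴.
Web: 0.5 × 7.6, A = 3.8 in², y = 4.7 in, Ī = 18.291 in⁴.
Top flange: 7.6 × 0.9, A = 6.84 in², y = 8.95 in, Ī = 0.4617 in⁴.
By symmetry the centroid is at mid-height, ȳ = 4.7 in.
Transfer each piece to the centroidal x-axis using Ī + A·d² with d = y − 4.7:
  bottom flange: d = -4.25 in → contributes +124.01 in⁴
  web: d = 0 in → contributes +18.291 in⁴
  top flange: d = 4.25 in → contributes +124.01 in⁴
Total I = 266.31 in⁴.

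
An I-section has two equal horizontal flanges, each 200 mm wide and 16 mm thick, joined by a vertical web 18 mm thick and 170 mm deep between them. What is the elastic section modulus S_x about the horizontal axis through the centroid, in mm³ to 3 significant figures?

Break the section into simple shapes (no overlaps), measuring from the bottom-left corner of the bounding box.
Bottom flange: 200 × 16, A = 3 200 mm², y = 8 mm, Ī = 68 267 mm⁴.
Web: 18 × 170, A = 3 060 mm², y = 101 mm, Ī = 7 369 500 mm⁴.
Top flange: 200 × 16, A = 3 200 mm², y = 194 mm, Ī = 68 267 mm⁴.
By symmetry the centroid is at mid-height, ȳ = 101 mm.
Transfer each piece to the horizontal axis through the centroid using Ī + A·d² with d = y − 101:
  bottom flange: d = -93 mm → contributes +27 745 067 mm⁴
  web: d = 0 mm → contributes +7 369 500 mm⁴
  top flange: d = 93 mm → contributes +27 745 067 mm⁴
Total I = 62 859 633 mm⁴.
Extreme fibre distance c = 101 mm; S = I/c = 622 373 mm³.

S_x ≈ 6.22 × 10⁵ mm³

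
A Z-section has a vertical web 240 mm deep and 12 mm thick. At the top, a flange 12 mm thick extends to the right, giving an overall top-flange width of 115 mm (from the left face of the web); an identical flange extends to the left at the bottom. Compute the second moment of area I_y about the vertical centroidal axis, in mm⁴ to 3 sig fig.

I_y ≈ 1.04 × 10⁷ mm⁴

Decompose the section into non-overlapping parts with the origin at the bottom-left of its bounding rectangle.
Web: 12 × 240, A = 2 880 mm², x = 109 mm, Ī = 34 560 mm⁴.
Top flange (beyond web): 103 × 12, A = 1 236 mm², x = 166.5 mm, Ī = 1 092 727 mm⁴.
Bottom flange (beyond web): 103 × 12, A = 1 236 mm², x = 51.5 mm, Ī = 1 092 727 mm⁴.
Centroid: x̄ = ΣA·x / ΣA = 109 mm.
Transfer each piece to the vertical centroidal axis using Ī + A·d² with d = x − 109:
  web: d = 0 mm → contributes +34 560 mm⁴
  top flange (beyond web): d = 57.5 mm → contributes +5 179 252 mm⁴
  bottom flange (beyond web): d = -57.5 mm → contributes +5 179 252 mm⁴
Total I = 10 393 064 mm⁴.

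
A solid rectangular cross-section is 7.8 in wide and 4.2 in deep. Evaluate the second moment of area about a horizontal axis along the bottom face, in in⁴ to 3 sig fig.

The section: 7.8 × 4.2, A = 32.76 in², y = 2.1 in, Ī = 48.157 in⁴.
Transfer it to a horizontal axis along the bottom face using Ī + A·d² with d = y − 0:
  the section: d = 2.1 in → contributes +192.63 in⁴
Total I = 192.63 in⁴.

I_base ≈ 193 in⁴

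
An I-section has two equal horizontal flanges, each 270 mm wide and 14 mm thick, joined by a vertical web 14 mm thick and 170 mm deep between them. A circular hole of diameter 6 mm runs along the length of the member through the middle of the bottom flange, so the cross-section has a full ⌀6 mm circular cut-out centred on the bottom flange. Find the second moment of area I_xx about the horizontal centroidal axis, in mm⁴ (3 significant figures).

Decompose the section into non-overlapping parts with the origin at the bottom-left of its bounding rectangle.
Bottom flange: 270 × 14, A = 3 780 mm², y = 7 mm, Ī = 61 740 mm⁴.
Web: 14 × 170, A = 2 380 mm², y = 99 mm, Ī = 5 731 833 mm⁴.
Top flange: 270 × 14, A = 3 780 mm², y = 191 mm, Ī = 61 740 mm⁴.
Hole (subtracted): ⌀6, A = 28.274 mm², y = 7 mm, Ī = 63.617 mm⁴.
Centroid: ȳ = ΣA·y / ΣA = 99.262 mm.
Transfer each piece to the horizontal centroidal axis using Ī + A·d² with d = y − 99.262:
  bottom flange: d = -92.262 mm → contributes +32 238 453 mm⁴
  web: d = -0.26244 mm → contributes +5 731 997 mm⁴
  top flange: d = 91.738 mm → contributes +31 873 388 mm⁴
  hole: d = -92.262 mm → contributes −240 745 mm⁴
Total I = 69 603 093 mm⁴.

I_xx ≈ 6.96 × 10⁷ mm⁴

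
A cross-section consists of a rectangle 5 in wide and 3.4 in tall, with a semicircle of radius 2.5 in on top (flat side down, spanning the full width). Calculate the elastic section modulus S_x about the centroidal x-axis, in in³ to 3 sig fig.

Treat the section as a set of non-overlapping primitives; coordinates are from the bounding-box lower-left.
Rectangular body: 5 × 3.4, A = 17 in², y = 1.7 in, Ī = 16.377 in⁴.
Semicircular cap: semicircle r = 2.5, A = 9.8175 in², y = 4.461 in, Ī = 4.2874 in⁴.
Centroid: ȳ = ΣA·y / ΣA = 2.7108 in.
Transfer each piece to the centroidal x-axis using Ī + A·d² with d = y − 2.7108:
  rectangular body: d = -1.0108 in → contributes +33.745 in⁴
  semicircular cap: d = 1.7503 in → contributes +34.362 in⁴
Total I = 68.107 in⁴.
Extreme fibre distance c = 3.1892 in; S = I/c = 21.355 in³.

S_x ≈ 21.4 in³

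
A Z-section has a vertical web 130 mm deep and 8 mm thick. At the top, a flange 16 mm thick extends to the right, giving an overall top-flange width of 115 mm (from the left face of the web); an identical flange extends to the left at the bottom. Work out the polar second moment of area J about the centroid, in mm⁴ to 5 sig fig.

J ≈ 2.7255 × 10⁷ mm⁴

Treat the section as a set of non-overlapping primitives; coordinates are from the bounding-box lower-left.
Web: 8 × 130, A = 1 040 mm², y = 65 mm, Ī = 1 464 667 mm⁴.
Top flange (beyond web): 107 × 16, A = 1 712 mm², y = 122 mm, Ī = 36522.67 mm⁴.
Bottom flange (beyond web): 107 × 16, A = 1 712 mm², y = 8 mm, Ī = 36522.67 mm⁴.
Centroid: ȳ = ΣA·y / ΣA = 65 mm.
Transfer each piece to the centroidal x-axis using Ī + A·d² with d = y − 65:
  web: d = 0 mm → contributes +1 464 667 mm⁴
  top flange (beyond web): d = 57 mm → contributes +5 598 811 mm⁴
  bottom flange (beyond web): d = -57 mm → contributes +5 598 811 mm⁴
Total I = 12 662 288 mm⁴.
For the y-axis: x̄ = 111 mm.
Repeating about the centroidal y-axis gives I_y = 14 592 928 mm⁴.
Polar second moment: J = I_x + I_y = 27 255 216 mm⁴.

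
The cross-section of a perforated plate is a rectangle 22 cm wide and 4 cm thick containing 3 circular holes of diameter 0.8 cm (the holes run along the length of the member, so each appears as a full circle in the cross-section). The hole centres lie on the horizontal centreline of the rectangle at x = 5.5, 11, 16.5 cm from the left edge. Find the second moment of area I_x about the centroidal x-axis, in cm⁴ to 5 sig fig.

Treat the section as a set of non-overlapping primitives; coordinates are from the bounding-box lower-left.
Plate: 22 × 4, A = 88 cm², y = 2 cm, Ī = 117.3333 cm⁴.
Hole 1 (subtracted): ⌀0.8, A = 0.5026548 cm², y = 2 cm, Ī = 0.02010619 cm⁴.
Hole 2 (subtracted): ⌀0.8, A = 0.5026548 cm², y = 2 cm, Ī = 0.02010619 cm⁴.
Hole 3 (subtracted): ⌀0.8, A = 0.5026548 cm², y = 2 cm, Ī = 0.02010619 cm⁴.
By symmetry the centroid is at mid-height, ȳ = 2 cm.
All pieces are centred on the centroidal x-axis, so I = ΣĪ (holes subtracted) = 117.273 cm⁴.

I_x ≈ 117.27 cm⁴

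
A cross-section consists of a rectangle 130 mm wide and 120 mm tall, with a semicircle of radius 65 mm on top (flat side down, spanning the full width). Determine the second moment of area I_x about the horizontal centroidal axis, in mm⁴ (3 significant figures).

I_x ≈ 5.64 × 10⁷ mm⁴

Break the section into simple shapes (no overlaps), measuring from the bottom-left corner of the bounding box.
Rectangular body: 130 × 120, A = 15 600 mm², y = 60 mm, Ī = 18 720 000 mm⁴.
Semicircular cap: semicircle r = 65, A = 6636.6 mm², y = 147.59 mm, Ī = 1 959 230 mm⁴.
Centroid: ȳ = ΣA·y / ΣA = 86.141 mm.
Transfer each piece to the horizontal centroidal axis using Ī + A·d² with d = y − 86.141:
  rectangular body: d = -26.141 mm → contributes +29 380 028 mm⁴
  semicircular cap: d = 61.446 mm → contributes +27 016 649 mm⁴
Total I = 56 396 677 mm⁴.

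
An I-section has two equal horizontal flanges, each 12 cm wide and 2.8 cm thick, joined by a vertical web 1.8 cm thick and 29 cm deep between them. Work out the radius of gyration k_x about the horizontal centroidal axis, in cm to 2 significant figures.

k_x ≈ 13 cm

Split into non-overlapping primitives; take the origin at the lower-left of the bounding box.
Bottom flange: 12 × 2.8, A = 33.6 cm², y = 1.4 cm, Ī = 21.95 cm⁴.
Web: 1.8 × 29, A = 52.2 cm², y = 17.3 cm, Ī = 3 658 cm⁴.
Top flange: 12 × 2.8, A = 33.6 cm², y = 33.2 cm, Ī = 21.95 cm⁴.
By symmetry the centroid is at mid-height, ȳ = 17.3 cm.
Transfer each piece to the horizontal centroidal axis using Ī + A·d² with d = y − 17.3:
  bottom flange: d = -15.9 cm → contributes +8 516 cm⁴
  web: d = 0 cm → contributes +3 658 cm⁴
  top flange: d = 15.9 cm → contributes +8 516 cm⁴
Total I = 20 691 cm⁴.
Radius of gyration: k = √(I/A) = √(20 691 / 119.4) = 13.16 cm.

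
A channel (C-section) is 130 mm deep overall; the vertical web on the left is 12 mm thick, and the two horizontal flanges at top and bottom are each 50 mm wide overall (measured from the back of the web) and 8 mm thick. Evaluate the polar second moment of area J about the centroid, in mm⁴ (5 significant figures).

Split into non-overlapping primitives; take the origin at the lower-left of the bounding box.
Web: 12 × 130, A = 1 560 mm², y = 65 mm, Ī = 2 197 000 mm⁴.
Top flange (beyond web): 38 × 8, A = 304 mm², y = 126 mm, Ī = 1621.333 mm⁴.
Bottom flange (beyond web): 38 × 8, A = 304 mm², y = 4 mm, Ī = 1621.333 mm⁴.
By symmetry the centroid is at mid-height, ȳ = 65 mm.
Transfer each piece to the centroidal x-axis using Ī + A·d² with d = y − 65:
  web: d = 0 mm → contributes +2 197 000 mm⁴
  top flange (beyond web): d = 61 mm → contributes +1 132 805 mm⁴
  bottom flange (beyond web): d = -61 mm → contributes +1 132 805 mm⁴
Total I = 4 462 611 mm⁴.
For the y-axis: x̄ = 13.01107 mm.
Repeating about the centroidal y-axis gives I_y = 365314.4 mm⁴.
Polar second moment: J = I_x + I_y = 4 827 925 mm⁴.

J ≈ 4.8279 × 10⁶ mm⁴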